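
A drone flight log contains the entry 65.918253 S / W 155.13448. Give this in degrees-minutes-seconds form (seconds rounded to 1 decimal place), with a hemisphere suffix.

Latitude: 0.918253 × 60 = 55.09518′ → 55′, remainder × 60 = 5.711″
λ: whole degrees 155; 8.06880′ → 8′ and 4.128″

65°55′5.7″ S, 155°08′4.1″ W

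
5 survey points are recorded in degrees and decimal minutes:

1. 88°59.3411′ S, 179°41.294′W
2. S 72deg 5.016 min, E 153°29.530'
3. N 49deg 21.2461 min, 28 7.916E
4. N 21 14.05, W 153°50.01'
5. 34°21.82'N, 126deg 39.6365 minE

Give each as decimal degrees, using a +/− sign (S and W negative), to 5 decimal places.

Point 1:
  Lat: 88 + 59.3411/60 = 88.989018
  S ⇒ negate
  Longitude: 179 + 41.294/60 = 179.688233
  hemisphere W, so the sign is −
Point 2:
  Latitude: 5.016′ = 0.083600°; total 72.083600
  S ⇒ negate
  λ: 29.53′ = 0.492167°; total 153.492167
  E → positive
Point 3:
  Lat: 49 + 21.2461/60 = 49.354102
  N → positive
  Longitude: 7.916′ = 0.131933°; total 28.131933
  E ⇒ keep positive
Point 4:
  Latitude: 21 + 14.05/60 = 21.234167
  N ⇒ keep positive
  λ: 50.01′ = 0.833500°; total 153.833500
  W ⇒ negate
Point 5:
  Latitude: 21.82′ = 0.363667°; total 34.363667
  N → positive
  λ: 39.6365′ = 0.660608°; total 126.660608
  E → positive

1. -88.98902, -179.68823
2. -72.08360, 153.49217
3. 49.35410, 28.13193
4. 21.23417, -153.83350
5. 34.36367, 126.66061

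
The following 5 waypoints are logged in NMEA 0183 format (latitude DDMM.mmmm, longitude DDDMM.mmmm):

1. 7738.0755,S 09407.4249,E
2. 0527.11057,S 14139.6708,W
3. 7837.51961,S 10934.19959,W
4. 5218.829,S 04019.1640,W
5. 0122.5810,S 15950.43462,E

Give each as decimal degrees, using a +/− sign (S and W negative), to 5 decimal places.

Point 1:
  Latitude: split at 2 digits → 77° and 38.0755′; 77 + 38.0755/60 = 77.634592
  S → negative
  λ: split at 3 digits → 094° and 7.4249′; 94 + 7.4249/60 = 94.123748
  E → positive
Point 2:
  φ: degrees = first 2 digits = 5, minutes = 27.11057; 5 + 27.11057/60 = 5.451843
  S → negative
  Longitude: degrees = first 3 digits = 141, minutes = 39.6708; 141 + 39.6708/60 = 141.661180
  W → negative
Point 3:
  Latitude: split at 2 digits → 78° and 37.51961′; 78 + 37.51961/60 = 78.625327
  hemisphere S, so the sign is −
  λ: split at 3 digits → 109° and 34.19959′; 109 + 34.19959/60 = 109.569993
  W → negative
Point 4:
  φ: degrees = first 2 digits = 52, minutes = 18.829; 52 + 18.829/60 = 52.313817
  S → negative
  Longitude: degrees = first 3 digits = 40, minutes = 19.164; 40 + 19.164/60 = 40.319400
  W ⇒ negate
Point 5:
  Lat: split at 2 digits → 01° and 22.581′; 1 + 22.581/60 = 1.376350
  S ⇒ negate
  Longitude: split at 3 digits → 159° and 50.43462′; 159 + 50.43462/60 = 159.840577
  E ⇒ keep positive

1. -77.63459, 94.12375
2. -5.45184, -141.66118
3. -78.62533, -109.56999
4. -52.31382, -40.31940
5. -1.37635, 159.84058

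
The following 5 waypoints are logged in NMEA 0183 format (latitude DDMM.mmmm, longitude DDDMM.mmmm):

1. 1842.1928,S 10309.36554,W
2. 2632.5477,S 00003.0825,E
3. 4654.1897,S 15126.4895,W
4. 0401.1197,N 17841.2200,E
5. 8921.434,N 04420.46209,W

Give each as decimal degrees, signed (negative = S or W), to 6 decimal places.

1. -18.703213, -103.156092
2. -26.542462, 0.051375
3. -46.903162, -151.441492
4. 4.018662, 178.687000
5. 89.357233, -44.341035

Point 1:
  Lat: split at 2 digits → 18° and 42.1928′; 18 + 42.1928/60 = 18.7032133
  S → negative
  λ: degrees = first 3 digits = 103, minutes = 9.36554; 103 + 9.36554/60 = 103.1560923
  W ⇒ negate
Point 2:
  Latitude: degrees = first 2 digits = 26, minutes = 32.5477; 26 + 32.5477/60 = 26.5424617
  S ⇒ negate
  λ: degrees = first 3 digits = 0, minutes = 3.0825; 0 + 3.0825/60 = 0.0513750
  E → positive
Point 3:
  Lat: degrees = first 2 digits = 46, minutes = 54.1897; 46 + 54.1897/60 = 46.9031617
  hemisphere S, so the sign is −
  λ: degrees = first 3 digits = 151, minutes = 26.4895; 151 + 26.4895/60 = 151.4414917
  W → negative
Point 4:
  φ: split at 2 digits → 04° and 1.1197′; 4 + 1.1197/60 = 4.0186617
  N ⇒ keep positive
  λ: degrees = first 3 digits = 178, minutes = 41.22; 178 + 41.22/60 = 178.6870000
  E → positive
Point 5:
  Lat: degrees = first 2 digits = 89, minutes = 21.434; 89 + 21.434/60 = 89.3572333
  N → positive
  Longitude: degrees = first 3 digits = 44, minutes = 20.46209; 44 + 20.46209/60 = 44.3410348
  hemisphere W, so the sign is −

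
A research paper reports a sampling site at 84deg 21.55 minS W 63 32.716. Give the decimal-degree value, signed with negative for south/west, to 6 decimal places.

φ: 84 + 21.55/60 = 84.3591667
S → negative
λ: 32.716′ = 0.545267°; total 63.5452667
W ⇒ negate

-84.359167, -63.545267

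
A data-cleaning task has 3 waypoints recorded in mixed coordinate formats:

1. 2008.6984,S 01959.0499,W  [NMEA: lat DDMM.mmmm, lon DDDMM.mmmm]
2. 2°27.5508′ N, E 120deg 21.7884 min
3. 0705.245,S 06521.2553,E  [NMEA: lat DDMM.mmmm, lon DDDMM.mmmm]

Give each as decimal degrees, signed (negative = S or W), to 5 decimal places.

Point 1:
  φ: degrees = first 2 digits = 20, minutes = 8.6984; 20 + 8.6984/60 = 20.144973
  hemisphere S, so the sign is −
  Lon: degrees = first 3 digits = 19, minutes = 59.0499; 19 + 59.0499/60 = 19.984165
  W → negative
Point 2:
  φ: 2 + 27.5508/60 = 2.459180
  N → positive
  Lon: 21.7884′ = 0.363140°; total 120.363140
  E → positive
Point 3:
  Lat: split at 2 digits → 07° and 5.245′; 7 + 5.245/60 = 7.087417
  hemisphere S, so the sign is −
  λ: split at 3 digits → 065° and 21.2553′; 65 + 21.2553/60 = 65.354255
  E → positive

1. -20.14497, -19.98417
2. 2.45918, 120.36314
3. -7.08742, 65.35426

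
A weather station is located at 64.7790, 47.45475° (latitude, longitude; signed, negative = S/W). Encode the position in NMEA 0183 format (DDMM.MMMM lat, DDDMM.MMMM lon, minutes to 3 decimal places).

6446.740,N / 04727.285,E

Lat: 64° + 0.779000 × 60 = 64° 46.74000′
λ: fractional part 0.454750 → 27.28500 minutes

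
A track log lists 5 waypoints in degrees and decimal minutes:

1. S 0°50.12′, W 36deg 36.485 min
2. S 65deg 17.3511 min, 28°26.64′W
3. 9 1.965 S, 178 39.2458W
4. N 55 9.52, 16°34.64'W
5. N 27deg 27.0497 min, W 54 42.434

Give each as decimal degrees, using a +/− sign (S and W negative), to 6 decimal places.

Point 1:
  Lat: 50.12′ = 0.835333°; total 0.8353333
  S → negative
  λ: 36 + 36.485/60 = 36.6080833
  W → negative
Point 2:
  φ: 65 + 17.3511/60 = 65.2891850
  hemisphere S, so the sign is −
  λ: 26.64′ = 0.444000°; total 28.4440000
  W → negative
Point 3:
  Latitude: 9 + 1.965/60 = 9.0327500
  S ⇒ negate
  Longitude: 39.2458′ = 0.654097°; total 178.6540967
  W → negative
Point 4:
  φ: 55 + 9.52/60 = 55.1586667
  N → positive
  λ: 34.64′ = 0.577333°; total 16.5773333
  W → negative
Point 5:
  φ: 27.0497′ = 0.450828°; total 27.4508283
  N ⇒ keep positive
  λ: 42.434′ = 0.707233°; total 54.7072333
  W ⇒ negate

1. -0.835333, -36.608083
2. -65.289185, -28.444000
3. -9.032750, -178.654097
4. 55.158667, -16.577333
5. 27.450828, -54.707233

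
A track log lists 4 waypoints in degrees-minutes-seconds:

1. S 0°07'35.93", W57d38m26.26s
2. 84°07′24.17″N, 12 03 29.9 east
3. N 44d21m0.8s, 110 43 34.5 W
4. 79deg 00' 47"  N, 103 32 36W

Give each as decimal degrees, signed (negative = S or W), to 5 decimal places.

Point 1:
  Lat: 7′ + 35.93″ = 7.59883′; 0 + 7.59883/60 = 0.126647
  S ⇒ negate
  λ: 57 + 38/60 + 26.26/3600 = 57.640628
  hemisphere W, so the sign is −
Point 2:
  Lat: 7′ + 24.17″ = 7.40283′; 84 + 7.40283/60 = 84.123381
  N ⇒ keep positive
  λ: 3′ + 29.9″ = 3.49833′; 12 + 3.49833/60 = 12.058306
  E → positive
Point 3:
  φ: 44° + 21/60 + 0.8/3600 = 44 + 0.350000 + 0.000222 = 44.350222
  N ⇒ keep positive
  Lon: 43′ + 34.5″ = 43.57500′; 110 + 43.57500/60 = 110.726250
  hemisphere W, so the sign is −
Point 4:
  Latitude: 79 + 0/60 + 47/3600 = 79.013056
  N ⇒ keep positive
  Longitude: 103° + 32/60 + 36/3600 = 103 + 0.533333 + 0.010000 = 103.543333
  W ⇒ negate

1. -0.12665, -57.64063
2. 84.12338, 12.05831
3. 44.35022, -110.72625
4. 79.01306, -103.54333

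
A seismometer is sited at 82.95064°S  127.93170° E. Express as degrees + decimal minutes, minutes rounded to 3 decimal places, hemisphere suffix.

φ: 82° + 0.950640 × 60 = 82° 57.03840′
Longitude: minutes = (127.931700 − 127) × 60 = 55.90200

82° 57.038′ S, 127° 55.902′ E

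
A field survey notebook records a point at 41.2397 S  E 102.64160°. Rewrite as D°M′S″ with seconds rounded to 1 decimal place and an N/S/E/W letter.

Lat: whole degrees 41; 14.38200′ → 14′ and 22.920″
Lon: whole degrees 102; 38.49600′ → 38′ and 29.760″

41°14′22.9″ S, 102°38′29.8″ E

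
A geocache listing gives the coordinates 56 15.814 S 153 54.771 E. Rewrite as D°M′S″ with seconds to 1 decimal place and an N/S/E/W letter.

Latitude: 15.81400′ → 15′ and 0.81400 × 60 = 48.840″
Longitude: 54.77100′ → 54′ and 0.77100 × 60 = 46.260″

56°15′48.8″ S, 153°54′46.3″ E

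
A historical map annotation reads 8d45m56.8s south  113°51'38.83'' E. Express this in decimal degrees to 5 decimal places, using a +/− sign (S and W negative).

Lat: 8 + 45/60 + 56.8/3600 = 8.765778
hemisphere S, so the sign is −
Longitude: 51′ + 38.83″ = 51.64717′; 113 + 51.64717/60 = 113.860786
E ⇒ keep positive

-8.76578, 113.86079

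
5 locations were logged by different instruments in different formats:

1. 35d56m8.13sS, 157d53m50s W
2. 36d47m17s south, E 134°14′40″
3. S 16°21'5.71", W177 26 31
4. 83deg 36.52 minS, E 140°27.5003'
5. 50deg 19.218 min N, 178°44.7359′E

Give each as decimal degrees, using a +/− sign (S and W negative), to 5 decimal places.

Point 1:
  φ: 56′ + 8.13″ = 56.13550′; 35 + 56.13550/60 = 35.935592
  S → negative
  Lon: 157° + 53/60 + 50/3600 = 157 + 0.883333 + 0.013889 = 157.897222
  W → negative
Point 2:
  φ: 36 + 47/60 + 17/3600 = 36.788056
  S → negative
  λ: 134 + 14/60 + 40/3600 = 134.244444
  E ⇒ keep positive
Point 3:
  Lat: 21′ + 5.71″ = 21.09517′; 16 + 21.09517/60 = 16.351586
  S ⇒ negate
  λ: 177 + 26/60 + 31/3600 = 177.441944
  W → negative
Point 4:
  φ: 36.52′ = 0.608667°; total 83.608667
  S → negative
  Lon: 140 + 27.5003/60 = 140.458338
  E → positive
Point 5:
  Latitude: 19.218′ = 0.320300°; total 50.320300
  N → positive
  λ: 178 + 44.7359/60 = 178.745598
  E → positive

1. -35.93559, -157.89722
2. -36.78806, 134.24444
3. -16.35159, -177.44194
4. -83.60867, 140.45834
5. 50.32030, 178.74560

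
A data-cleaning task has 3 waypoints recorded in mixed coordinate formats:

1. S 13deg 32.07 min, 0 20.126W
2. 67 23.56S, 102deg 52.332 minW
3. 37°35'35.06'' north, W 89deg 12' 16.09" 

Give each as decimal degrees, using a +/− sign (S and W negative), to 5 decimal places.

1. -13.53450, -0.33543
2. -67.39267, -102.87220
3. 37.59307, -89.20447

Point 1:
  Latitude: 32.07′ = 0.534500°; total 13.534500
  hemisphere S, so the sign is −
  Lon: 0 + 20.126/60 = 0.335433
  W ⇒ negate
Point 2:
  Latitude: 23.56′ = 0.392667°; total 67.392667
  S → negative
  λ: 102 + 52.332/60 = 102.872200
  hemisphere W, so the sign is −
Point 3:
  Lat: 35′ + 35.06″ = 35.58433′; 37 + 35.58433/60 = 37.593072
  N → positive
  Longitude: 12′ + 16.09″ = 12.26817′; 89 + 12.26817/60 = 89.204469
  W ⇒ negate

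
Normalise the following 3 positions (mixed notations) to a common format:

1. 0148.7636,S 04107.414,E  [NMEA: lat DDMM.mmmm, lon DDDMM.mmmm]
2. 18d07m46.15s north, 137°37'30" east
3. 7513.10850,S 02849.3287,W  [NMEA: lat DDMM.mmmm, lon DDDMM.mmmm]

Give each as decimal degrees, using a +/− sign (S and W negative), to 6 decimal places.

Point 1:
  φ: degrees = first 2 digits = 1, minutes = 48.7636; 1 + 48.7636/60 = 1.8127267
  S ⇒ negate
  Longitude: split at 3 digits → 041° and 7.414′; 41 + 7.414/60 = 41.1235667
  E ⇒ keep positive
Point 2:
  Latitude: 18 + 7/60 + 46.15/3600 = 18.1294861
  N → positive
  λ: 137 + 37/60 + 30/3600 = 137.6250000
  E ⇒ keep positive
Point 3:
  Latitude: degrees = first 2 digits = 75, minutes = 13.1085; 75 + 13.1085/60 = 75.2184750
  S → negative
  λ: split at 3 digits → 028° and 49.3287′; 28 + 49.3287/60 = 28.8221450
  hemisphere W, so the sign is −

1. -1.812727, 41.123567
2. 18.129486, 137.625000
3. -75.218475, -28.822145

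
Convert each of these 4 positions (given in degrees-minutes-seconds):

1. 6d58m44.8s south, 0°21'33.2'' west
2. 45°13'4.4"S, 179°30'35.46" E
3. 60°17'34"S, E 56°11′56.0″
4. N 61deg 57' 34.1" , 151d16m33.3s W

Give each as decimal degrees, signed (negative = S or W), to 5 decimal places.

1. -6.97911, -0.35922
2. -45.21789, 179.50985
3. -60.29278, 56.19889
4. 61.95947, -151.27592

Point 1:
  Lat: 6 + 58/60 + 44.8/3600 = 6.979111
  S ⇒ negate
  Longitude: 0 + 21/60 + 33.2/3600 = 0.359222
  W → negative
Point 2:
  Latitude: 45° + 13/60 + 4.4/3600 = 45 + 0.216667 + 0.001222 = 45.217889
  S ⇒ negate
  λ: 179° + 30/60 + 35.46/3600 = 179 + 0.500000 + 0.009850 = 179.509850
  E ⇒ keep positive
Point 3:
  Latitude: 60° + 17/60 + 34/3600 = 60 + 0.283333 + 0.009444 = 60.292778
  S ⇒ negate
  λ: 56° + 11/60 + 56/3600 = 56 + 0.183333 + 0.015556 = 56.198889
  E → positive
Point 4:
  Latitude: 61° + 57/60 + 34.1/3600 = 61 + 0.950000 + 0.009472 = 61.959472
  N → positive
  λ: 16′ + 33.3″ = 16.55500′; 151 + 16.55500/60 = 151.275917
  W ⇒ negate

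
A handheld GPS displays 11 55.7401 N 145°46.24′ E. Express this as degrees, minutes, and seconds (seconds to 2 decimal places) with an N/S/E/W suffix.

Lat: 55.74010′ → 55′ and 0.74010 × 60 = 44.4060″
Lon: 46.24000′ → 46′ and 0.24000 × 60 = 14.4000″

11°55′44.41″ N, 145°46′14.40″ E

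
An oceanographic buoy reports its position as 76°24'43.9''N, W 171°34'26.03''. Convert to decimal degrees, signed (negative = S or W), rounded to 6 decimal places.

76.412194, -171.573897

φ: 76° + 24/60 + 43.9/3600 = 76 + 0.400000 + 0.012194 = 76.4121944
N ⇒ keep positive
λ: 34′ + 26.03″ = 34.43383′; 171 + 34.43383/60 = 171.5738972
W ⇒ negate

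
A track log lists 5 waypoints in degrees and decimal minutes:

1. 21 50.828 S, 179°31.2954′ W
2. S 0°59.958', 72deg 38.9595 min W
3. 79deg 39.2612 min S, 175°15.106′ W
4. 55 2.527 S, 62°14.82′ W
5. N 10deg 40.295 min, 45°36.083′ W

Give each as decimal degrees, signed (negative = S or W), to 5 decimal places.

Point 1:
  φ: 50.828′ = 0.847133°; total 21.847133
  S → negative
  Longitude: 179 + 31.2954/60 = 179.521590
  W → negative
Point 2:
  φ: 0 + 59.958/60 = 0.999300
  S ⇒ negate
  Lon: 72 + 38.9595/60 = 72.649325
  W → negative
Point 3:
  φ: 79 + 39.2612/60 = 79.654353
  S ⇒ negate
  λ: 175 + 15.106/60 = 175.251767
  W ⇒ negate
Point 4:
  Latitude: 2.527′ = 0.042117°; total 55.042117
  S → negative
  Longitude: 14.82′ = 0.247000°; total 62.247000
  hemisphere W, so the sign is −
Point 5:
  Lat: 40.295′ = 0.671583°; total 10.671583
  N → positive
  Lon: 36.083′ = 0.601383°; total 45.601383
  W ⇒ negate

1. -21.84713, -179.52159
2. -0.99930, -72.64933
3. -79.65435, -175.25177
4. -55.04212, -62.24700
5. 10.67158, -45.60138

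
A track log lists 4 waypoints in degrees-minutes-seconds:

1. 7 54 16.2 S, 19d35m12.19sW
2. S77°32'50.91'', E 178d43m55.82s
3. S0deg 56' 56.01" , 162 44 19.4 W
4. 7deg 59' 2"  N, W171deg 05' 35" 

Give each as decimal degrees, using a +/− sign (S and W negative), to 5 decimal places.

Point 1:
  φ: 7° + 54/60 + 16.2/3600 = 7 + 0.900000 + 0.004500 = 7.904500
  S → negative
  Lon: 35′ + 12.19″ = 35.20317′; 19 + 35.20317/60 = 19.586719
  W → negative
Point 2:
  φ: 32′ + 50.91″ = 32.84850′; 77 + 32.84850/60 = 77.547475
  hemisphere S, so the sign is −
  λ: 178° + 43/60 + 55.82/3600 = 178 + 0.716667 + 0.015506 = 178.732172
  E → positive
Point 3:
  φ: 0° + 56/60 + 56.01/3600 = 0 + 0.933333 + 0.015558 = 0.948892
  S → negative
  Longitude: 162 + 44/60 + 19.4/3600 = 162.738722
  hemisphere W, so the sign is −
Point 4:
  Latitude: 7 + 59/60 + 2/3600 = 7.983889
  N → positive
  Lon: 171 + 5/60 + 35/3600 = 171.093056
  hemisphere W, so the sign is −

1. -7.90450, -19.58672
2. -77.54748, 178.73217
3. -0.94889, -162.73872
4. 7.98389, -171.09306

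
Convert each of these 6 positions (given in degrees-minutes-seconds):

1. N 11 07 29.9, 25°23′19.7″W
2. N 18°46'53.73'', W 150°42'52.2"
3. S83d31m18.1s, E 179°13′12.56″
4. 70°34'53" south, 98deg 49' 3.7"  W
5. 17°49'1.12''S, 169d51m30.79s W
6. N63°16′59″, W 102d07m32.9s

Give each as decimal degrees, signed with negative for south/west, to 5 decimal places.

Point 1:
  Lat: 7′ + 29.9″ = 7.49833′; 11 + 7.49833/60 = 11.124972
  N ⇒ keep positive
  Lon: 25° + 23/60 + 19.7/3600 = 25 + 0.383333 + 0.005472 = 25.388806
  W ⇒ negate
Point 2:
  Latitude: 18 + 46/60 + 53.73/3600 = 18.781592
  N → positive
  Lon: 42′ + 52.2″ = 42.87000′; 150 + 42.87000/60 = 150.714500
  W → negative
Point 3:
  Lat: 83 + 31/60 + 18.1/3600 = 83.521694
  S → negative
  Longitude: 13′ + 12.56″ = 13.20933′; 179 + 13.20933/60 = 179.220156
  E → positive
Point 4:
  Latitude: 70 + 34/60 + 53/3600 = 70.581389
  S → negative
  Longitude: 98° + 49/60 + 3.7/3600 = 98 + 0.816667 + 0.001028 = 98.817694
  hemisphere W, so the sign is −
Point 5:
  Latitude: 49′ + 1.12″ = 49.01867′; 17 + 49.01867/60 = 17.816978
  S ⇒ negate
  Lon: 169° + 51/60 + 30.79/3600 = 169 + 0.850000 + 0.008553 = 169.858553
  W ⇒ negate
Point 6:
  φ: 63 + 16/60 + 59/3600 = 63.283056
  N ⇒ keep positive
  Longitude: 102° + 7/60 + 32.9/3600 = 102 + 0.116667 + 0.009139 = 102.125806
  W ⇒ negate

1. 11.12497, -25.38881
2. 18.78159, -150.71450
3. -83.52169, 179.22016
4. -70.58139, -98.81769
5. -17.81698, -169.85855
6. 63.28306, -102.12581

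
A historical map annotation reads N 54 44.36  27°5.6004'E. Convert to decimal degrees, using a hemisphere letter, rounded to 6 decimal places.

φ: 54 + 44.36/60 = 54.7393333
λ: 5.6004′ = 0.093340°; total 27.0933400

54.739333° N, 27.093340° E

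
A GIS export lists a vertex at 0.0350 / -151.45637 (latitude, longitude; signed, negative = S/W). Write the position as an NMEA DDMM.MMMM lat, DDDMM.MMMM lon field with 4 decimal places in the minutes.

0002.1000,N / 15127.3822,W

φ: minutes = (0.035000 − 0) × 60 = 2.100000
Longitude is negative → W; |value| = 151.456370
Lon: minutes = (151.456370 − 151) × 60 = 27.382200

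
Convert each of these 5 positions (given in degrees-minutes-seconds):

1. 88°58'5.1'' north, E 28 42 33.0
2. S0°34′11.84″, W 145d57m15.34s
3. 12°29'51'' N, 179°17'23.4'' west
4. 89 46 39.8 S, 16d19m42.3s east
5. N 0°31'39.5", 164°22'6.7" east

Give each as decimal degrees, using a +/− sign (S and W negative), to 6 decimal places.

1. 88.968083, 28.709167
2. -0.569956, -145.954261
3. 12.497500, -179.289833
4. -89.777722, 16.328417
5. 0.527639, 164.368528

Point 1:
  Lat: 58′ + 5.1″ = 58.08500′; 88 + 58.08500/60 = 88.9680833
  N → positive
  λ: 28° + 42/60 + 33/3600 = 28 + 0.700000 + 0.009167 = 28.7091667
  E → positive
Point 2:
  φ: 0 + 34/60 + 11.84/3600 = 0.5699556
  hemisphere S, so the sign is −
  Longitude: 57′ + 15.34″ = 57.25567′; 145 + 57.25567/60 = 145.9542611
  hemisphere W, so the sign is −
Point 3:
  Latitude: 12° + 29/60 + 51/3600 = 12 + 0.483333 + 0.014167 = 12.4975000
  N ⇒ keep positive
  Longitude: 179 + 17/60 + 23.4/3600 = 179.2898333
  W ⇒ negate
Point 4:
  Lat: 89° + 46/60 + 39.8/3600 = 89 + 0.766667 + 0.011056 = 89.7777222
  S → negative
  λ: 16° + 19/60 + 42.3/3600 = 16 + 0.316667 + 0.011750 = 16.3284167
  E ⇒ keep positive
Point 5:
  Lat: 31′ + 39.5″ = 31.65833′; 0 + 31.65833/60 = 0.5276389
  N ⇒ keep positive
  Longitude: 22′ + 6.7″ = 22.11167′; 164 + 22.11167/60 = 164.3685278
  E ⇒ keep positive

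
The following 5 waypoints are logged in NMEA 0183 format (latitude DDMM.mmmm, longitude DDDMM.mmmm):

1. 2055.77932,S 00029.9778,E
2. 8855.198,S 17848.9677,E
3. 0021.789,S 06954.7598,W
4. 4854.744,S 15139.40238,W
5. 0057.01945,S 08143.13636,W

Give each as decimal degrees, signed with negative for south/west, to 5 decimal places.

Point 1:
  Lat: split at 2 digits → 20° and 55.77932′; 20 + 55.77932/60 = 20.929655
  S → negative
  λ: degrees = first 3 digits = 0, minutes = 29.9778; 0 + 29.9778/60 = 0.499630
  E → positive
Point 2:
  φ: degrees = first 2 digits = 88, minutes = 55.198; 88 + 55.198/60 = 88.919967
  S ⇒ negate
  Longitude: split at 3 digits → 178° and 48.9677′; 178 + 48.9677/60 = 178.816128
  E → positive
Point 3:
  Lat: split at 2 digits → 00° and 21.789′; 0 + 21.789/60 = 0.363150
  S → negative
  Lon: degrees = first 3 digits = 69, minutes = 54.7598; 69 + 54.7598/60 = 69.912663
  hemisphere W, so the sign is −
Point 4:
  Latitude: degrees = first 2 digits = 48, minutes = 54.744; 48 + 54.744/60 = 48.912400
  hemisphere S, so the sign is −
  λ: degrees = first 3 digits = 151, minutes = 39.40238; 151 + 39.40238/60 = 151.656706
  hemisphere W, so the sign is −
Point 5:
  Lat: split at 2 digits → 00° and 57.01945′; 0 + 57.01945/60 = 0.950324
  S ⇒ negate
  Lon: split at 3 digits → 081° and 43.13636′; 81 + 43.13636/60 = 81.718939
  hemisphere W, so the sign is −

1. -20.92966, 0.49963
2. -88.91997, 178.81613
3. -0.36315, -69.91266
4. -48.91240, -151.65671
5. -0.95032, -81.71894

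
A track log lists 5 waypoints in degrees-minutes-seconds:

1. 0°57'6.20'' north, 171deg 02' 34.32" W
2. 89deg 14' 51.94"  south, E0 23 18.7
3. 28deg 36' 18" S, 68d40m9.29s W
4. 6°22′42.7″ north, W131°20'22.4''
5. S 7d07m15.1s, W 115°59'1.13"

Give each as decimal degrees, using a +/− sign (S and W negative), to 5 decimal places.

1. 0.95172, -171.04287
2. -89.24776, 0.38853
3. -28.60500, -68.66925
4. 6.37853, -131.33956
5. -7.12086, -115.98365

Point 1:
  Latitude: 57′ + 6.2″ = 57.10333′; 0 + 57.10333/60 = 0.951722
  N → positive
  Longitude: 171° + 2/60 + 34.32/3600 = 171 + 0.033333 + 0.009533 = 171.042867
  W ⇒ negate
Point 2:
  φ: 14′ + 51.94″ = 14.86567′; 89 + 14.86567/60 = 89.247761
  S ⇒ negate
  λ: 0 + 23/60 + 18.7/3600 = 0.388528
  E ⇒ keep positive
Point 3:
  Latitude: 28° + 36/60 + 18/3600 = 28 + 0.600000 + 0.005000 = 28.605000
  S → negative
  λ: 40′ + 9.29″ = 40.15483′; 68 + 40.15483/60 = 68.669247
  hemisphere W, so the sign is −
Point 4:
  φ: 6° + 22/60 + 42.7/3600 = 6 + 0.366667 + 0.011861 = 6.378528
  N ⇒ keep positive
  Lon: 131 + 20/60 + 22.4/3600 = 131.339556
  hemisphere W, so the sign is −
Point 5:
  Lat: 7 + 7/60 + 15.1/3600 = 7.120861
  S ⇒ negate
  Longitude: 115 + 59/60 + 1.13/3600 = 115.983647
  W ⇒ negate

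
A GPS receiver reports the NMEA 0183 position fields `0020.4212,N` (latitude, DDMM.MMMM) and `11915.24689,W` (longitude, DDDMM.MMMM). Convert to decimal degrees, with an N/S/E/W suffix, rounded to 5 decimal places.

0.34035° N, 119.25411° W

Lat: split at 2 digits → 00° and 20.4212′; 0 + 20.4212/60 = 0.340353
λ: degrees = first 3 digits = 119, minutes = 15.24689; 119 + 15.24689/60 = 119.254115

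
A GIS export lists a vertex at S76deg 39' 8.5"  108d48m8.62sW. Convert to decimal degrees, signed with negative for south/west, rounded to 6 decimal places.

Lat: 39′ + 8.5″ = 39.14167′; 76 + 39.14167/60 = 76.6523611
hemisphere S, so the sign is −
λ: 108 + 48/60 + 8.62/3600 = 108.8023944
W → negative

-76.652361, -108.802394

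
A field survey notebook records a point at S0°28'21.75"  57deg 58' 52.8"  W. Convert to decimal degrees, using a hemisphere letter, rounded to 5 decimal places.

Lat: 28′ + 21.75″ = 28.36250′; 0 + 28.36250/60 = 0.472708
Longitude: 58′ + 52.8″ = 58.88000′; 57 + 58.88000/60 = 57.981333

0.47271° S, 57.98133° W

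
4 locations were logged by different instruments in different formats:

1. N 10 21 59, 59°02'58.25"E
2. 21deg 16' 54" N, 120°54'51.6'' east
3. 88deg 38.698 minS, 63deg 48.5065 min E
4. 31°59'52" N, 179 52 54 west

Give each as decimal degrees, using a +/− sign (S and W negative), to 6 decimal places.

1. 10.366389, 59.049514
2. 21.281667, 120.914333
3. -88.644967, 63.808442
4. 31.997778, -179.881667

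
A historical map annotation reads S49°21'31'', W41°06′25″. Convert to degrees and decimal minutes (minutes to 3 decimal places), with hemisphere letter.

49° 21.517′ S, 41° 6.417′ W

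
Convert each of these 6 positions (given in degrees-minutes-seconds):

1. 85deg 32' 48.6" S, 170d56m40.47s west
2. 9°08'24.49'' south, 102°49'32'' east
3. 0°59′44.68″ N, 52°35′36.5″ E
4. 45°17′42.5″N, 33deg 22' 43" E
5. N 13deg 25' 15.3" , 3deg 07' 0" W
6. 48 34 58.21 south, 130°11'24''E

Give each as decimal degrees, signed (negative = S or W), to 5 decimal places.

1. -85.54683, -170.94458
2. -9.14014, 102.82556
3. 0.99574, 52.59347
4. 45.29514, 33.37861
5. 13.42092, -3.11667
6. -48.58284, 130.19000

Point 1:
  φ: 32′ + 48.6″ = 32.81000′; 85 + 32.81000/60 = 85.546833
  S ⇒ negate
  λ: 170° + 56/60 + 40.47/3600 = 170 + 0.933333 + 0.011242 = 170.944575
  W ⇒ negate
Point 2:
  φ: 9 + 8/60 + 24.49/3600 = 9.140136
  S → negative
  Longitude: 102 + 49/60 + 32/3600 = 102.825556
  E ⇒ keep positive
Point 3:
  Latitude: 0° + 59/60 + 44.68/3600 = 0 + 0.983333 + 0.012411 = 0.995744
  N ⇒ keep positive
  Lon: 52° + 35/60 + 36.5/3600 = 52 + 0.583333 + 0.010139 = 52.593472
  E ⇒ keep positive
Point 4:
  Latitude: 45° + 17/60 + 42.5/3600 = 45 + 0.283333 + 0.011806 = 45.295139
  N ⇒ keep positive
  Longitude: 22′ + 43″ = 22.71667′; 33 + 22.71667/60 = 33.378611
  E ⇒ keep positive
Point 5:
  Latitude: 13 + 25/60 + 15.3/3600 = 13.420917
  N ⇒ keep positive
  Longitude: 7′ + 0″ = 7.00000′; 3 + 7.00000/60 = 3.116667
  W → negative
Point 6:
  Lat: 48 + 34/60 + 58.21/3600 = 48.582836
  hemisphere S, so the sign is −
  Lon: 11′ + 24″ = 11.40000′; 130 + 11.40000/60 = 130.190000
  E ⇒ keep positive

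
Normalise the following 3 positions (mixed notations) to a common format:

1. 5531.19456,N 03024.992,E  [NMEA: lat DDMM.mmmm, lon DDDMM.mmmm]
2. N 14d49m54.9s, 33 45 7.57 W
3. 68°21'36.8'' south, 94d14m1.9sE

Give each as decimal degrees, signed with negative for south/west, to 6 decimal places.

1. 55.519909, 30.416533
2. 14.831917, -33.752103
3. -68.360222, 94.233861

Point 1:
  Lat: split at 2 digits → 55° and 31.19456′; 55 + 31.19456/60 = 55.5199093
  N → positive
  Lon: degrees = first 3 digits = 30, minutes = 24.992; 30 + 24.992/60 = 30.4165333
  E → positive
Point 2:
  φ: 49′ + 54.9″ = 49.91500′; 14 + 49.91500/60 = 14.8319167
  N → positive
  λ: 45′ + 7.57″ = 45.12617′; 33 + 45.12617/60 = 33.7521028
  W ⇒ negate
Point 3:
  φ: 68 + 21/60 + 36.8/3600 = 68.3602222
  S → negative
  Lon: 14′ + 1.9″ = 14.03167′; 94 + 14.03167/60 = 94.2338611
  E → positive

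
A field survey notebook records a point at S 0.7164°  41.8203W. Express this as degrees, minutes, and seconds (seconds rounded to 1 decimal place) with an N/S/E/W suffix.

Lat: 0.716400° → 42.98400′; 0.98400 × 60 = 59.040″
Lon: 0.820300° → 49.21800′; 0.21800 × 60 = 13.080″

0°42′59.0″ S, 41°49′13.1″ W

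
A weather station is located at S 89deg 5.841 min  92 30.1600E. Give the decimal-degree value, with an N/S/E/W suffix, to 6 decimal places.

Lat: 5.841′ = 0.097350°; total 89.0973500
Longitude: 92 + 30.16/60 = 92.5026667

89.097350° S, 92.502667° E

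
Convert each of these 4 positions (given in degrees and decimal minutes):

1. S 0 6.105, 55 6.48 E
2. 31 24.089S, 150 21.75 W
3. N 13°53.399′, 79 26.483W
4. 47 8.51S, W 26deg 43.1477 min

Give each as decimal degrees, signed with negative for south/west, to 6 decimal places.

1. -0.101750, 55.108000
2. -31.401483, -150.362500
3. 13.889983, -79.441383
4. -47.141833, -26.719128

Point 1:
  Latitude: 0 + 6.105/60 = 0.1017500
  S → negative
  λ: 55 + 6.48/60 = 55.1080000
  E ⇒ keep positive
Point 2:
  φ: 24.089′ = 0.401483°; total 31.4014833
  S ⇒ negate
  λ: 21.75′ = 0.362500°; total 150.3625000
  hemisphere W, so the sign is −
Point 3:
  φ: 53.399′ = 0.889983°; total 13.8899833
  N ⇒ keep positive
  Lon: 26.483′ = 0.441383°; total 79.4413833
  hemisphere W, so the sign is −
Point 4:
  Lat: 8.51′ = 0.141833°; total 47.1418333
  hemisphere S, so the sign is −
  Longitude: 43.1477′ = 0.719128°; total 26.7191283
  W ⇒ negate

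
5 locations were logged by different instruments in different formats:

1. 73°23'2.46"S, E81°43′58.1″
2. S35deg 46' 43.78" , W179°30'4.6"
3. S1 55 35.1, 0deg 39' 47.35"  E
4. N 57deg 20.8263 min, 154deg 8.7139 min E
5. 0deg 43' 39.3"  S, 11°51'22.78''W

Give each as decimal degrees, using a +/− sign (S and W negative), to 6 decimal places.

1. -73.384017, 81.732806
2. -35.778828, -179.501278
3. -1.926417, 0.663153
4. 57.347105, 154.145232
5. -0.727583, -11.856328

Point 1:
  φ: 73 + 23/60 + 2.46/3600 = 73.3840167
  S ⇒ negate
  Longitude: 81 + 43/60 + 58.1/3600 = 81.7328056
  E → positive
Point 2:
  Lat: 35 + 46/60 + 43.78/3600 = 35.7788278
  S ⇒ negate
  Lon: 179 + 30/60 + 4.6/3600 = 179.5012778
  W ⇒ negate
Point 3:
  Latitude: 55′ + 35.1″ = 55.58500′; 1 + 55.58500/60 = 1.9264167
  S → negative
  Longitude: 0° + 39/60 + 47.35/3600 = 0 + 0.650000 + 0.013153 = 0.6631528
  E ⇒ keep positive
Point 4:
  Lat: 20.8263′ = 0.347105°; total 57.3471050
  N → positive
  Longitude: 8.7139′ = 0.145232°; total 154.1452317
  E ⇒ keep positive
Point 5:
  Lat: 0 + 43/60 + 39.3/3600 = 0.7275833
  S → negative
  Longitude: 11 + 51/60 + 22.78/3600 = 11.8563278
  hemisphere W, so the sign is −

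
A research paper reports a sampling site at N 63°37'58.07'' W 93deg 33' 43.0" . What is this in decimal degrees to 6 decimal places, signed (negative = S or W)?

63.632797, -93.561944

Latitude: 37′ + 58.07″ = 37.96783′; 63 + 37.96783/60 = 63.6327972
N ⇒ keep positive
Longitude: 33′ + 43″ = 33.71667′; 93 + 33.71667/60 = 93.5619444
W → negative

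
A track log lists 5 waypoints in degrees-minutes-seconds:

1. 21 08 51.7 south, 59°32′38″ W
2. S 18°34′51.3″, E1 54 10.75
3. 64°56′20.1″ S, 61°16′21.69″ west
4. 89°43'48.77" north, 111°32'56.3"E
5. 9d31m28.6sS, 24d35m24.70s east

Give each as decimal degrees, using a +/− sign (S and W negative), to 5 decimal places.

1. -21.14769, -59.54389
2. -18.58092, 1.90299
3. -64.93892, -61.27269
4. 89.73021, 111.54897
5. -9.52461, 24.59019

Point 1:
  φ: 21° + 8/60 + 51.7/3600 = 21 + 0.133333 + 0.014361 = 21.147694
  S → negative
  λ: 59° + 32/60 + 38/3600 = 59 + 0.533333 + 0.010556 = 59.543889
  W → negative
Point 2:
  φ: 18 + 34/60 + 51.3/3600 = 18.580917
  S → negative
  Lon: 1 + 54/60 + 10.75/3600 = 1.902986
  E → positive
Point 3:
  φ: 64 + 56/60 + 20.1/3600 = 64.938917
  S ⇒ negate
  Lon: 16′ + 21.69″ = 16.36150′; 61 + 16.36150/60 = 61.272692
  W ⇒ negate
Point 4:
  Latitude: 89° + 43/60 + 48.77/3600 = 89 + 0.716667 + 0.013547 = 89.730214
  N ⇒ keep positive
  Lon: 32′ + 56.3″ = 32.93833′; 111 + 32.93833/60 = 111.548972
  E ⇒ keep positive
Point 5:
  Latitude: 9° + 31/60 + 28.6/3600 = 9 + 0.516667 + 0.007944 = 9.524611
  S → negative
  Longitude: 35′ + 24.7″ = 35.41167′; 24 + 35.41167/60 = 24.590194
  E → positive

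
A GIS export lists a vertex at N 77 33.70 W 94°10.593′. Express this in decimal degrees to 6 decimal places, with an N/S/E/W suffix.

77.561667° N, 94.176550° W

Latitude: 33.7′ = 0.561667°; total 77.5616667
λ: 94 + 10.593/60 = 94.1765500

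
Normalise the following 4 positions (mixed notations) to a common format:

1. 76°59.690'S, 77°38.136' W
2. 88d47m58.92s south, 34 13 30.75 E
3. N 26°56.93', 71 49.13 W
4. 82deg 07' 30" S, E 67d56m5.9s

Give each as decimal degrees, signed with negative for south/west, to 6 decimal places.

1. -76.994833, -77.635600
2. -88.799700, 34.225208
3. 26.948833, -71.818833
4. -82.125000, 67.934972

Point 1:
  Latitude: 59.69′ = 0.994833°; total 76.9948333
  hemisphere S, so the sign is −
  λ: 77 + 38.136/60 = 77.6356000
  hemisphere W, so the sign is −
Point 2:
  Latitude: 88 + 47/60 + 58.92/3600 = 88.7997000
  hemisphere S, so the sign is −
  Lon: 34° + 13/60 + 30.75/3600 = 34 + 0.216667 + 0.008542 = 34.2252083
  E → positive
Point 3:
  Latitude: 26 + 56.93/60 = 26.9488333
  N ⇒ keep positive
  λ: 49.13′ = 0.818833°; total 71.8188333
  hemisphere W, so the sign is −
Point 4:
  Lat: 82 + 7/60 + 30/3600 = 82.1250000
  S → negative
  Longitude: 56′ + 5.9″ = 56.09833′; 67 + 56.09833/60 = 67.9349722
  E → positive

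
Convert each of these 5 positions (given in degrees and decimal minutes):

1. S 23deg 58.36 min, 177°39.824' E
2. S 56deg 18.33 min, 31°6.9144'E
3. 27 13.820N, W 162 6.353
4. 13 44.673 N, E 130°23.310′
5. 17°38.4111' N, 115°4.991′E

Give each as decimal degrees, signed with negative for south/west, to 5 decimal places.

Point 1:
  Lat: 58.36′ = 0.972667°; total 23.972667
  S → negative
  λ: 39.824′ = 0.663733°; total 177.663733
  E ⇒ keep positive
Point 2:
  Latitude: 56 + 18.33/60 = 56.305500
  S ⇒ negate
  Longitude: 31 + 6.9144/60 = 31.115240
  E → positive
Point 3:
  Lat: 13.82′ = 0.230333°; total 27.230333
  N → positive
  Lon: 6.353′ = 0.105883°; total 162.105883
  W → negative
Point 4:
  φ: 13 + 44.673/60 = 13.744550
  N → positive
  Lon: 130 + 23.31/60 = 130.388500
  E → positive
Point 5:
  φ: 17 + 38.4111/60 = 17.640185
  N ⇒ keep positive
  λ: 4.991′ = 0.083183°; total 115.083183
  E → positive

1. -23.97267, 177.66373
2. -56.30550, 31.11524
3. 27.23033, -162.10588
4. 13.74455, 130.38850
5. 17.64019, 115.08318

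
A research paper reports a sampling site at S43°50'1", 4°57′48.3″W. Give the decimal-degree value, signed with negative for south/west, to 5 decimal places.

φ: 50′ + 1″ = 50.01667′; 43 + 50.01667/60 = 43.833611
hemisphere S, so the sign is −
Lon: 4 + 57/60 + 48.3/3600 = 4.963417
hemisphere W, so the sign is −

-43.83361, -4.96342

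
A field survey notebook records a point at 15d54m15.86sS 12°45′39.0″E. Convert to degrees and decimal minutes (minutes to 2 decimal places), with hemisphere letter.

15° 54.26′ S, 12° 45.65′ E

φ: seconds/60 = 0.26433; minutes = 54 + 0.26433 = 54.2643
λ: seconds/60 = 0.65000; minutes = 45 + 0.65000 = 45.6500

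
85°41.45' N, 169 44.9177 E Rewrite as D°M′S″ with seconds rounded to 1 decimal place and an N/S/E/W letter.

φ: fractional minutes 0.45000 × 60 = 27.000″
Longitude: fractional minutes 0.91770 × 60 = 55.062″

85°41′27.0″ N, 169°44′55.1″ E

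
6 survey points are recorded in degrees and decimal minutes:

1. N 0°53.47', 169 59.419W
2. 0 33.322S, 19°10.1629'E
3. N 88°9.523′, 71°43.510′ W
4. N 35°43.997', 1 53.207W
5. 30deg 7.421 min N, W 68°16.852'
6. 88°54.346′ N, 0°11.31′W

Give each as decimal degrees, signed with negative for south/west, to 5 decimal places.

1. 0.89117, -169.99032
2. -0.55537, 19.16938
3. 88.15872, -71.72517
4. 35.73328, -1.88678
5. 30.12368, -68.28087
6. 88.90577, -0.18850

Point 1:
  Latitude: 53.47′ = 0.891167°; total 0.891167
  N ⇒ keep positive
  Longitude: 59.419′ = 0.990317°; total 169.990317
  W → negative
Point 2:
  φ: 33.322′ = 0.555367°; total 0.555367
  S → negative
  Lon: 10.1629′ = 0.169382°; total 19.169382
  E ⇒ keep positive
Point 3:
  Latitude: 88 + 9.523/60 = 88.158717
  N ⇒ keep positive
  Lon: 71 + 43.51/60 = 71.725167
  W → negative
Point 4:
  φ: 35 + 43.997/60 = 35.733283
  N ⇒ keep positive
  λ: 1 + 53.207/60 = 1.886783
  W → negative
Point 5:
  φ: 7.421′ = 0.123683°; total 30.123683
  N ⇒ keep positive
  Longitude: 68 + 16.852/60 = 68.280867
  W ⇒ negate
Point 6:
  Lat: 88 + 54.346/60 = 88.905767
  N ⇒ keep positive
  λ: 11.31′ = 0.188500°; total 0.188500
  W → negative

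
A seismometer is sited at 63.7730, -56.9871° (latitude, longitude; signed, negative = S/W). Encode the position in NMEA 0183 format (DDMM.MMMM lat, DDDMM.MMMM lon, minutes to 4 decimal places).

6346.3800,N / 05659.2260,W

φ: 63° + 0.773000 × 60 = 63° 46.380000′
Longitude is negative → W; |value| = 56.987100
Lon: minutes = (56.987100 − 56) × 60 = 59.226000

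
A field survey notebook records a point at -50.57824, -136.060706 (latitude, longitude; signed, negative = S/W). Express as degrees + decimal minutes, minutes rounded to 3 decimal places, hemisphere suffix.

Latitude is negative → S; |value| = 50.578240
φ: minutes = (50.578240 − 50) × 60 = 34.69440
Longitude is negative → W; |value| = 136.060706
Longitude: minutes = (136.060706 − 136) × 60 = 3.64236

50° 34.694′ S, 136° 3.642′ W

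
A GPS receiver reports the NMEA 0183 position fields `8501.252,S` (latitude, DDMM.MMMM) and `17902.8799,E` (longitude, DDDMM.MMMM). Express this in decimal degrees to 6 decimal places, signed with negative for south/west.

Latitude: degrees = first 2 digits = 85, minutes = 1.252; 85 + 1.252/60 = 85.0208667
S → negative
Longitude: split at 3 digits → 179° and 2.8799′; 179 + 2.8799/60 = 179.0479983
E ⇒ keep positive

-85.020867, 179.047998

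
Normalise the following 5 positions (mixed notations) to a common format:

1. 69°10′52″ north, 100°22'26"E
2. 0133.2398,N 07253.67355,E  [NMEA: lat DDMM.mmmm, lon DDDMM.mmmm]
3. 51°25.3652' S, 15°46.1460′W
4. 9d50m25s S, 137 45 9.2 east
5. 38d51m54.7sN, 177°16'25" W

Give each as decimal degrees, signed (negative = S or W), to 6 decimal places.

1. 69.181111, 100.373889
2. 1.553997, 72.894559
3. -51.422753, -15.769100
4. -9.840278, 137.752556
5. 38.865194, -177.273611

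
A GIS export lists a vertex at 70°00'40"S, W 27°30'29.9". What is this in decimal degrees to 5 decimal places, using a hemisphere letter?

φ: 70° + 0/60 + 40/3600 = 70 + 0.000000 + 0.011111 = 70.011111
λ: 27° + 30/60 + 29.9/3600 = 27 + 0.500000 + 0.008306 = 27.508306

70.01111° S, 27.50831° W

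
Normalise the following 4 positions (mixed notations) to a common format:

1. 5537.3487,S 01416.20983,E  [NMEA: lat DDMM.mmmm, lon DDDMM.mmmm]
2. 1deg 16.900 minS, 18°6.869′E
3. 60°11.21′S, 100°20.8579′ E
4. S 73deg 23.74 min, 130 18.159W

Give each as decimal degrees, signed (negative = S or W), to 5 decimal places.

1. -55.62248, 14.27016
2. -1.28167, 18.11448
3. -60.18683, 100.34763
4. -73.39567, -130.30265

Point 1:
  φ: split at 2 digits → 55° and 37.3487′; 55 + 37.3487/60 = 55.622478
  S → negative
  Longitude: degrees = first 3 digits = 14, minutes = 16.20983; 14 + 16.20983/60 = 14.270164
  E ⇒ keep positive
Point 2:
  Latitude: 1 + 16.9/60 = 1.281667
  S ⇒ negate
  Lon: 18 + 6.869/60 = 18.114483
  E ⇒ keep positive
Point 3:
  φ: 11.21′ = 0.186833°; total 60.186833
  S ⇒ negate
  Lon: 20.8579′ = 0.347632°; total 100.347632
  E → positive
Point 4:
  Latitude: 23.74′ = 0.395667°; total 73.395667
  S → negative
  λ: 18.159′ = 0.302650°; total 130.302650
  W → negative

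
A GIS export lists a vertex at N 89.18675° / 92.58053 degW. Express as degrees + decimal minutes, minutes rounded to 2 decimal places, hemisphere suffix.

89° 11.21′ N, 92° 34.83′ W

Latitude: 89° + 0.186750 × 60 = 89° 11.2050′
Lon: minutes = (92.580530 − 92) × 60 = 34.8318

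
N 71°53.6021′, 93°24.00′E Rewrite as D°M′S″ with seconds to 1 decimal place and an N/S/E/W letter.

Latitude: fractional minutes 0.60210 × 60 = 36.126″
Lon: 24.00000′ → 24′ and 0.00000 × 60 = 0.000″

71°53′36.1″ N, 93°24′0.0″ E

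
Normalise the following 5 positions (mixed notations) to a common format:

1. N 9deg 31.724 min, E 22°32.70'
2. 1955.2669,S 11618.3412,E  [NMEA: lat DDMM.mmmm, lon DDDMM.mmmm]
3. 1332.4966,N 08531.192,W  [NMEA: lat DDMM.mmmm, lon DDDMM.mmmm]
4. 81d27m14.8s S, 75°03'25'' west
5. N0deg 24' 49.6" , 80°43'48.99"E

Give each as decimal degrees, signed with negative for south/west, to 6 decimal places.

1. 9.528733, 22.545000
2. -19.921115, 116.305687
3. 13.541610, -85.519867
4. -81.454111, -75.056944
5. 0.413778, 80.730275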